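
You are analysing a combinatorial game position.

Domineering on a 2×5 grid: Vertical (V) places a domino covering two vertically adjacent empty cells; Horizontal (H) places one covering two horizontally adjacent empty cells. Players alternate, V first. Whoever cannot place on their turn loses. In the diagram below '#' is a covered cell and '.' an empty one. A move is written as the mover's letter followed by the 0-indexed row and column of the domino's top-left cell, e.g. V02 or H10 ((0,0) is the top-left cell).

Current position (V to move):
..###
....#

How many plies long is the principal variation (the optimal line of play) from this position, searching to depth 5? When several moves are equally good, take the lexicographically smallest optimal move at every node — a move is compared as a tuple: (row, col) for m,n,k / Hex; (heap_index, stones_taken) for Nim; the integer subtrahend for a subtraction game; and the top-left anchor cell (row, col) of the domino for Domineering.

PV length from [..###/....#]: 3 plies

[..###/....#] V move#1: V00:-1/#.###/#...#, V01:+1/.####/.#..#*
[.####/.#..#] H move#2: H12:-1/.####/.####*
[.####/.####] V move#3: V00:+1/#####/#####*
[#####/#####] end (terminal -1, H#4); searched ..###/....# to 5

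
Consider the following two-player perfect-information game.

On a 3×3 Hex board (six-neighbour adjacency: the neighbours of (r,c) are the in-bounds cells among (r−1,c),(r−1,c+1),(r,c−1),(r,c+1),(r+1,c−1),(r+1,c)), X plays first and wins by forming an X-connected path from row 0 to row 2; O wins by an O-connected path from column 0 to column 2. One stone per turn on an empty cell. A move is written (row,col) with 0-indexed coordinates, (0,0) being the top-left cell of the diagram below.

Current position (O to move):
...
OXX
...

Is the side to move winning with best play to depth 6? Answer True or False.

[.../OXX/...] O move#1: (0,0):-1/O../OXX/...*, (0,1):-1/.O./OXX/..., (0,2):-1/..O/OXX/..., (2,0):-1/.../OXX/O.., (2,1):-1/.../OXX/.O., (2,2):-1/.../OXX/..O
[O../OXX/...] X move#2: (0,1):+1/OX./OXX/...*, (0,2):+1/O.X/OXX/..., (2,0):+1/O../OXX/X.., (2,1):+1/O../OXX/.X., (2,2):+1/O../OXX/..X
[OX./OXX/...] O move#3: (0,2):-1/OXO/OXX/...*, (2,0):-1/OX./OXX/O.., (2,1):-1/OX./OXX/.O., (2,2):-1/OX./OXX/..O
[OXO/OXX/...] X move#4: (2,0):+1/OXO/OXX/X..*, (2,1):+1/OXO/OXX/.X., (2,2):+1/OXO/OXX/..X
[OXO/OXX/X..] end (terminal -1, O#5); searched .../OXX/... to 6

O winning at [.../OXX/...]: False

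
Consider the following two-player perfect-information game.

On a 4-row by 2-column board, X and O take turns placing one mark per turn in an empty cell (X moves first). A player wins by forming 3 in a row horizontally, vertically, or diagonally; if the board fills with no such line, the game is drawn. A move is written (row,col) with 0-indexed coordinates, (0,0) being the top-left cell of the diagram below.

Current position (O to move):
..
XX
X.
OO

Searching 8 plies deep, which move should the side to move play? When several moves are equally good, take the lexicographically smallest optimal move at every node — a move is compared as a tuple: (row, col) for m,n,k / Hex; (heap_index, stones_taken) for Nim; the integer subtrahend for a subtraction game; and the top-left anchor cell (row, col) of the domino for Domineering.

[../XX/X./OO] O move#1: (0,0):+0/O./XX/X./OO*, (0,1):-1/.O/XX/X./OO, (2,1):-1/../XX/XO/OO
[O./XX/X./OO] X move#2: (0,1):+0/OX/XX/X./OO*, (2,1):+0/O./XX/XX/OO
[OX/XX/X./OO] O move#3: (2,1):+0/OX/XX/XO/OO*
[OX/XX/XO/OO] end (terminal +0, X#4); searched ../XX/X./OO to 8

O's best at [../XX/X./OO]: (0,0)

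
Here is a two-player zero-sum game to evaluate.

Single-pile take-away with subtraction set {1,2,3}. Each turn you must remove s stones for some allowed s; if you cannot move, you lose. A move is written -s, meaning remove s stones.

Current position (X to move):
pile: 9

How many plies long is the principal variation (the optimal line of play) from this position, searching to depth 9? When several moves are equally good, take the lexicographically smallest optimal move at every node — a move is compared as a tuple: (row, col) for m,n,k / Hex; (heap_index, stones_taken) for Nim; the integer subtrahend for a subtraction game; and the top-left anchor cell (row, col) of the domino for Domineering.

PV length from [9]: 5 plies

p1 X@[9]: -1[8]+1* -2[7]-1 -3[6]-1
p2 O@[8]: -1[7]-1* -2[6]-1 -3[5]-1
p3 X@[7]: -1[6]-1 -2[5]-1 -3[4]+1*
p4 O@[4]: -1[3]-1* -2[2]-1 -3[1]-1
p5 X@[3]: -1[2]-1 -2[1]-1 -3[0]+1*
p6 O@[0] terminal -1; root [9] d9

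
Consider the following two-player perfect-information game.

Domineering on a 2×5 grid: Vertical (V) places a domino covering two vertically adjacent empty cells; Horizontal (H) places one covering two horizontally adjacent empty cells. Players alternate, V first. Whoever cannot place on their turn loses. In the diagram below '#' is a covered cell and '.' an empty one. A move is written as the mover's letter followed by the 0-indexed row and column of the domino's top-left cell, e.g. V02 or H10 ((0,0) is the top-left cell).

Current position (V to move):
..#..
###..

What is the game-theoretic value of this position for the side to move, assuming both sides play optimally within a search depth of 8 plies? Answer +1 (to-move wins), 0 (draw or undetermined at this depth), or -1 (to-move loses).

ply 1, V at ..#../###.. | V03=+1→..##./####.*; V04=+1→..#.#/###.#
ply 2, H at ..##./####. | H00=-1→####./####.*
ply 3, V at ####./####. | V04=+1→#####/#####*
ply 4: #####/##### is terminal -1 (H); from ..#../###.. depth 8

value(..#../###.., V) = +1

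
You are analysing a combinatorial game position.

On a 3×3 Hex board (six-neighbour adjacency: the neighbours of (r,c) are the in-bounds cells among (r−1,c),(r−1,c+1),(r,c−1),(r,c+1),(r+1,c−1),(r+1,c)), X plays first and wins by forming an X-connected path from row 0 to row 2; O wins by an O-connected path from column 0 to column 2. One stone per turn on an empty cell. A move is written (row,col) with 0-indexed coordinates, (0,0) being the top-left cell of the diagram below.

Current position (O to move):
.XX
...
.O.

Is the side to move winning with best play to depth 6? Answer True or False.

p1 O@[.XX/.../.O.]: (0,0)[OXX/.../.O.]-1 (1,0)[.XX/O../.O.]+1* (1,1)[.XX/.O./.O.]+1 (1,2)[.XX/..O/.O.]-1 (2,0)[.XX/.../OO.]+1 (2,2)[.XX/.../.OO]-1
p2 X@[.XX/O../.O.]: (0,0)[XXX/O../.O.]-1* (1,1)[.XX/OX./.O.]-1 (1,2)[.XX/O.X/.O.]-1 (2,0)[.XX/O../XO.]-1 (2,2)[.XX/O../.OX]-1
p3 O@[XXX/O../.O.]: (1,1)[XXX/OO./.O.]+1* (1,2)[XXX/O.O/.O.]+1 (2,0)[XXX/O../OO.]+1 (2,2)[XXX/O../.OO]+1
p4 X@[XXX/OO./.O.]: (1,2)[XXX/OOX/.O.]-1* (2,0)[XXX/OO./XO.]-1 (2,2)[XXX/OO./.OX]-1
p5 O@[XXX/OOX/.O.]: (2,0)[XXX/OOX/OO.]-1 (2,2)[XXX/OOX/.OO]+1*
p6 X@[XXX/OOX/.OO] terminal -1; root [.XX/.../.O.] d6

O winning at [.XX/.../.O.]: True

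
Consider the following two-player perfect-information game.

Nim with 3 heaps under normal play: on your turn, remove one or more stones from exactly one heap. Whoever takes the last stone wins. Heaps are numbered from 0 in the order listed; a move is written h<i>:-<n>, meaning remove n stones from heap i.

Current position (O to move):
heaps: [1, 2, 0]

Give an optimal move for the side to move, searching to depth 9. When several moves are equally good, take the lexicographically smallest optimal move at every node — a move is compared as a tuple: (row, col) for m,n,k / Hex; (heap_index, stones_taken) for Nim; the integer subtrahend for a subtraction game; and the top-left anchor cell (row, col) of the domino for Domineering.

ply 1, O at (1,2,0) | h0:-1=-1→(0,2,0); h1:-1=+1→(1,1,0)*; h1:-2=-1→(1,0,0)
ply 2, X at (1,1,0) | h0:-1=-1→(0,1,0)*; h1:-1=-1→(1,0,0)
ply 3, O at (0,1,0) | h1:-1=+1→(0,0,0)*
ply 4: (0,0,0) is terminal -1 (X); from (1,2,0) depth 9

O's best at [(1,2,0)]: h1:-1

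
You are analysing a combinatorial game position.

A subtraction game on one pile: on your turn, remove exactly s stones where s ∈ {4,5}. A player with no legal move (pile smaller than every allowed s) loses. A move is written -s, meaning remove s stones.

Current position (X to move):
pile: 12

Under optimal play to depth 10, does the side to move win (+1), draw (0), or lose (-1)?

[12] X move#1: -4:-1/8*, -5:-1/7
[8] O move#2: -4:-1/4, -5:+1/3*
[3] end (terminal -1, X#3); searched 12 to 10

value(12, X) = -1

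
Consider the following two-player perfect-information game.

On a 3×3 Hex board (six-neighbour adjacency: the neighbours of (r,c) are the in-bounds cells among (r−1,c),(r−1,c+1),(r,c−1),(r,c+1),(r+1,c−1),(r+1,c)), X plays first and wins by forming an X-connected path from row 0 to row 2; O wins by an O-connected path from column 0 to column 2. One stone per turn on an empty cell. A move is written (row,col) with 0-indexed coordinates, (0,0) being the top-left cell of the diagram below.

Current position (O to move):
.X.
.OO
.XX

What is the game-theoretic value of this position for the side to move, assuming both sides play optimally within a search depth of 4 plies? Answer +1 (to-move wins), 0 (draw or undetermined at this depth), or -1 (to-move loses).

value(.X./.OO/.XX, O) = +1

[.X./.OO/.XX] O move#1: (0,0):+1/OX./.OO/.XX*, (0,2):+1/.XO/.OO/.XX, (1,0):+1/.X./OOO/.XX, (2,0):+1/.X./.OO/OXX
[OX./.OO/.XX] X move#2: (0,2):-1/OXX/.OO/.XX*, (1,0):-1/OX./XOO/.XX, (2,0):-1/OX./.OO/XXX
[OXX/.OO/.XX] O move#3: (1,0):+1/OXX/OOO/.XX*, (2,0):+1/OXX/.OO/OXX
[OXX/OOO/.XX] end (terminal -1, X#4); searched .X./.OO/.XX to 4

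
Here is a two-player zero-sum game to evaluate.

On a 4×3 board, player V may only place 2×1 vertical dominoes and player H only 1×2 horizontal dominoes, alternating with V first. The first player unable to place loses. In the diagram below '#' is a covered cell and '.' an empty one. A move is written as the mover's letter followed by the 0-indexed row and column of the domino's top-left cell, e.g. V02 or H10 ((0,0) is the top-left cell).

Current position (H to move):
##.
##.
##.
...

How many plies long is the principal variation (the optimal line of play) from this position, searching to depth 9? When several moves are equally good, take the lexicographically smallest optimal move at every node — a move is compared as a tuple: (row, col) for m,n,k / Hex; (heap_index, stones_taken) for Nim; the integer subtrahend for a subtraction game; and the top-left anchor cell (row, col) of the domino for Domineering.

PV length from [##./##./##./...]: 2 plies

[##./##./##./...] H move#1: H30:-1/##./##./##./##.*, H31:-1/##./##./##./.##
[##./##./##./##.] V move#2: V02:+1/###/###/##./##.*, V12:+1/##./###/###/##., V22:+1/##./##./###/###
[###/###/##./##.] end (terminal -1, H#3); searched ##./##./##./... to 9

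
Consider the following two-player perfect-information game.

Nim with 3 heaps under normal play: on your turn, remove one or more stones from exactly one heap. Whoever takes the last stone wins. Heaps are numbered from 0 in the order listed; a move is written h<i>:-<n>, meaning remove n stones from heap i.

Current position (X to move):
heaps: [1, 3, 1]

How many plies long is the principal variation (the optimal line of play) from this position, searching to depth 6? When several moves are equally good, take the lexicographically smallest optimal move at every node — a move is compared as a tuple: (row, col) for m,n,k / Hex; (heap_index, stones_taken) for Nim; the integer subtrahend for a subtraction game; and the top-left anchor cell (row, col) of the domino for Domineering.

PV length from [(1,3,1)]: 3 plies

ply 1, X at (1,3,1) | h0:-1=-1→(0,3,1); h1:-1=-1→(1,2,1); h1:-2=-1→(1,1,1); h1:-3=+1→(1,0,1)*; h2:-1=-1→(1,3,0)
ply 2, O at (1,0,1) | h0:-1=-1→(0,0,1)*; h2:-1=-1→(1,0,0)
ply 3, X at (0,0,1) | h2:-1=+1→(0,0,0)*
ply 4: (0,0,0) is terminal -1 (O); from (1,3,1) depth 6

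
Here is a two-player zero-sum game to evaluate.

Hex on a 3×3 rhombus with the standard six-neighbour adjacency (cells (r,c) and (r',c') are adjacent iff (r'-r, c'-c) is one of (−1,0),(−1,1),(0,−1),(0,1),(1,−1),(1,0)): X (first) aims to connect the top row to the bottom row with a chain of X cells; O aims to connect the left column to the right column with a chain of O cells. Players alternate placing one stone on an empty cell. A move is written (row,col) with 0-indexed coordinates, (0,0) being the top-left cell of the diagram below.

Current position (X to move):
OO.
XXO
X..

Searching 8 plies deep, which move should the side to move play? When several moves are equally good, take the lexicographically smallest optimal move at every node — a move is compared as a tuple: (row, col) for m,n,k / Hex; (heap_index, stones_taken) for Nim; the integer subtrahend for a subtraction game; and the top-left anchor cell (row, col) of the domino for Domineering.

p1 X@[OO./XXO/X..]: (0,2)[OOX/XXO/X..]+1* (2,1)[OO./XXO/XX.]-1 (2,2)[OO./XXO/X.X]-1
p2 O@[OOX/XXO/X..] terminal -1; root [OO./XXO/X..] d8

X's best at [OO./XXO/X..]: (0,2)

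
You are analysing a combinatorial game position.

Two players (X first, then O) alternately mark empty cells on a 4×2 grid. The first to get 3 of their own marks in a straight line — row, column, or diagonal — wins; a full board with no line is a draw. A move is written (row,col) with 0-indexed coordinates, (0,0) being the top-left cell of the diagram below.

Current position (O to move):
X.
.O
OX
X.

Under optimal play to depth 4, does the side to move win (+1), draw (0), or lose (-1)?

value(X./.O/OX/X., O) = 0

[X./.O/OX/X.] O move#1: (0,1):+0/XO/.O/OX/X.*, (1,0):+0/X./OO/OX/X., (3,1):+0/X./.O/OX/XO
[XO/.O/OX/X.] X move#2: (1,0):+0/XO/XO/OX/X.*, (3,1):+0/XO/.O/OX/XX
[XO/XO/OX/X.] O move#3: (3,1):+0/XO/XO/OX/XO*
[XO/XO/OX/XO] end (terminal +0, X#4); searched X./.O/OX/X. to 4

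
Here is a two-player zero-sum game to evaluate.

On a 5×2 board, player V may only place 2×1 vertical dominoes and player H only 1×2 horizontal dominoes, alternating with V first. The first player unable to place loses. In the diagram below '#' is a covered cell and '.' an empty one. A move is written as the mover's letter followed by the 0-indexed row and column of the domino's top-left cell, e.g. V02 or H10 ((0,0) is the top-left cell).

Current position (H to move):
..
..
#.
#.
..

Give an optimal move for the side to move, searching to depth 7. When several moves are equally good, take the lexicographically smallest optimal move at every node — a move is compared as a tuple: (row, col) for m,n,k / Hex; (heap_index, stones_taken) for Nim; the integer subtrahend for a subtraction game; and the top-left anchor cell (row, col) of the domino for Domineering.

H's best at [../../#./#./..]: H00

ply 1, H at ../../#./#./.. | H00=+1→##/../#./#./..*; H10=+1→../##/#./#./..; H40=-1→../../#./#./##
ply 2, V at ##/../#./#./.. | V11=-1→##/.#/##/#./..*; V21=-1→##/../##/##/..; V31=-1→##/../#./##/.#
ply 3, H at ##/.#/##/#./.. | H40=+1→##/.#/##/#./##*
ply 4: ##/.#/##/#./## is terminal -1 (V); from ../../#./#./.. depth 7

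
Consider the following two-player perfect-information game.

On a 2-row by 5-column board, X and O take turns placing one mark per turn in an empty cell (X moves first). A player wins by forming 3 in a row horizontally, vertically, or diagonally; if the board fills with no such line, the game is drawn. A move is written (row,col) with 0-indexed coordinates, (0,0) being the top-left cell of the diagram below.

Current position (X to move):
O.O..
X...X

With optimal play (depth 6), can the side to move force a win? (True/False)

[O.O../X...X] X move#1: (0,1):+0/OXO../X...X*, (0,3):-1/O.OX./X...X, (0,4):-1/O.O.X/X...X, (1,1):-1/O.O../XX..X, (1,2):-1/O.O../X.X.X, (1,3):-1/O.O../X..XX
[OXO../X...X] O move#2: (0,3):+0/OXOO./X...X*, (0,4):+0/OXO.O/X...X, (1,1):+0/OXO../XO..X, (1,2):+0/OXO../X.O.X, (1,3):+0/OXO../X..OX
[OXOO./X...X] X move#3: (0,4):+0/OXOOX/X...X*, (1,1):-1/OXOO./XX..X, (1,2):-1/OXOO./X.X.X, (1,3):-1/OXOO./X..XX
[OXOOX/X...X] O move#4: (1,1):+0/OXOOX/XO..X*, (1,2):+0/OXOOX/X.O.X, (1,3):+0/OXOOX/X..OX
[OXOOX/XO..X] X move#5: (1,2):+0/OXOOX/XOX.X*, (1,3):+0/OXOOX/XO.XX
[OXOOX/XOX.X] O move#6: (1,3):+0/OXOOX/XOXOX*
[OXOOX/XOXOX] end (terminal +0, X#7); searched O.O../X...X to 6

X winning at [O.O../X...X]: False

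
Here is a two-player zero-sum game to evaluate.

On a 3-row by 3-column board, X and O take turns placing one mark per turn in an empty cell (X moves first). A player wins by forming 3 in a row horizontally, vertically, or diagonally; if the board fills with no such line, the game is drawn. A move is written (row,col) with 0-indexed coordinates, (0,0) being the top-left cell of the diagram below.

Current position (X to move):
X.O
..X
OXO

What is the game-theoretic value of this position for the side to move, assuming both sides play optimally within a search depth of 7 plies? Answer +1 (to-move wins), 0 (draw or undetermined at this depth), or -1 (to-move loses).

p1 X@[X.O/..X/OXO]: (0,1)[XXO/..X/OXO]-1 (1,0)[X.O/X.X/OXO]-1 (1,1)[X.O/.XX/OXO]+1*
p2 O@[X.O/.XX/OXO]: (0,1)[XOO/.XX/OXO]-1* (1,0)[X.O/OXX/OXO]-1
p3 X@[XOO/.XX/OXO]: (1,0)[XOO/XXX/OXO]+1*
p4 O@[XOO/XXX/OXO] terminal -1; root [X.O/..X/OXO] d7

value(X.O/..X/OXO, X) = +1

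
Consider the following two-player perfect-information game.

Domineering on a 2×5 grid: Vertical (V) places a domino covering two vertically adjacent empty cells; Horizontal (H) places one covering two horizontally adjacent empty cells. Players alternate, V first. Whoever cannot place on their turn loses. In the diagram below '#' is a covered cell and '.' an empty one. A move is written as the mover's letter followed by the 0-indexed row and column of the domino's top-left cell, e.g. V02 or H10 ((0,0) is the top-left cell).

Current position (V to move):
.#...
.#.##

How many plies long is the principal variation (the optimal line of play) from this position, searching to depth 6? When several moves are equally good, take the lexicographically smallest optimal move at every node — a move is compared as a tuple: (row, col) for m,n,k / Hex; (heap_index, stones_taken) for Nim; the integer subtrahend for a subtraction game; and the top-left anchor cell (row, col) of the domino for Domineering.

PV length from [.#.../.#.##]: 3 plies

[.#.../.#.##] V move#1: V00:-1/##.../##.##, V02:+1/.##../.####*
[.##../.####] H move#2: H03:-1/.####/.####*
[.####/.####] V move#3: V00:+1/#####/#####*
[#####/#####] end (terminal -1, H#4); searched .#.../.#.## to 6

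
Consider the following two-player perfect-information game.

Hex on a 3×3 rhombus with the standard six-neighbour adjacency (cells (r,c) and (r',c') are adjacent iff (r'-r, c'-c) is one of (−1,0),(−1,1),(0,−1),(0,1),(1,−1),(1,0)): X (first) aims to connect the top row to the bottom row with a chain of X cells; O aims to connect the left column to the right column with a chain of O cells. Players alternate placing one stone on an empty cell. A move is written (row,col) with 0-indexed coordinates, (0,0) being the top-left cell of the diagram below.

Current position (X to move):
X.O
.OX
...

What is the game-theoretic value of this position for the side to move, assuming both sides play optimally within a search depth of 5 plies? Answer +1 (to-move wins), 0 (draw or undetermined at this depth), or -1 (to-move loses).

value(X.O/.OX/..., X) = -1

[X.O/.OX/...] X move#1: (0,1):-1/XXO/.OX/...*, (1,0):-1/X.O/XOX/..., (2,0):-1/X.O/.OX/X.., (2,1):-1/X.O/.OX/.X., (2,2):-1/X.O/.OX/..X
[XXO/.OX/...] O move#2: (1,0):+1/XXO/OOX/...*, (2,0):+1/XXO/.OX/O.., (2,1):+1/XXO/.OX/.O., (2,2):+1/XXO/.OX/..O
[XXO/OOX/...] end (terminal -1, X#3); searched X.O/.OX/... to 5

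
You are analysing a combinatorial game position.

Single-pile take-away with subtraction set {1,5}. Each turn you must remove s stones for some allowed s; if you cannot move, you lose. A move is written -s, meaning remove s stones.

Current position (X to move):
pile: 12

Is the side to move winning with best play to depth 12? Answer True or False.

p1 X@[12]: -1[11]-1* -5[7]-1
p2 O@[11]: -1[10]+1* -5[6]+1
p3 X@[10]: -1[9]-1* -5[5]-1
p4 O@[9]: -1[8]+1* -5[4]+1
p5 X@[8]: -1[7]-1* -5[3]-1
p6 O@[7]: -1[6]+1* -5[2]+1
p7 X@[6]: -1[5]-1* -5[1]-1
p8 O@[5]: -1[4]+1* -5[0]+1
p9 X@[4]: -1[3]-1*
p10 O@[3]: -1[2]+1*
p11 X@[2]: -1[1]-1*
p12 O@[1]: -1[0]+1*
p13 X@[0] terminal -1; root [12] d12

X winning at [12]: False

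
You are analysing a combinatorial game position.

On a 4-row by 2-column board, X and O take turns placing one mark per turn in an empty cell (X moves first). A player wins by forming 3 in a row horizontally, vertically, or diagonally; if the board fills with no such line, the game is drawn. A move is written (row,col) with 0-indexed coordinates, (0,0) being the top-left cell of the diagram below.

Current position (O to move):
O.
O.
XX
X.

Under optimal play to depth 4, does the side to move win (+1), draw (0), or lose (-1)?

[O./O./XX/X.] O move#1: (0,1):+0/OO/O./XX/X.*, (1,1):+0/O./OO/XX/X., (3,1):+0/O./O./XX/XO
[OO/O./XX/X.] X move#2: (1,1):+0/OO/OX/XX/X.*, (3,1):+0/OO/O./XX/XX
[OO/OX/XX/X.] O move#3: (3,1):+0/OO/OX/XX/XO*
[OO/OX/XX/XO] end (terminal +0, X#4); searched O./O./XX/X. to 4

value(O./O./XX/X., O) = 0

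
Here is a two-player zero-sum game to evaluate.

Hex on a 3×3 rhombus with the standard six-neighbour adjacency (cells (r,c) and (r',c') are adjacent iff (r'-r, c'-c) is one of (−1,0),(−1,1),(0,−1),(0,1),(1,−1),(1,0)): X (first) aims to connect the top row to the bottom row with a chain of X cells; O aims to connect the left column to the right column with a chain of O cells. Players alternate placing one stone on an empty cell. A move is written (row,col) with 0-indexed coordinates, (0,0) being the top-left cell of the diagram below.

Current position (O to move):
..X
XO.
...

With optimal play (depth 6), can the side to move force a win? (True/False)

[..X/XO./...] O move#1: (0,0):-1/O.X/XO./...*, (0,1):-1/.OX/XO./..., (1,2):-1/..X/XOO/..., (2,0):-1/..X/XO./O.., (2,1):-1/..X/XO./.O., (2,2):-1/..X/XO./..O
[O.X/XO./...] X move#2: (0,1):+1/OXX/XO./...*, (1,2):+1/O.X/XOX/..., (2,0):+1/O.X/XO./X.., (2,1):-1/O.X/XO./.X., (2,2):-1/O.X/XO./..X
[OXX/XO./...] O move#3: (1,2):-1/OXX/XOO/...*, (2,0):-1/OXX/XO./O.., (2,1):-1/OXX/XO./.O., (2,2):-1/OXX/XO./..O
[OXX/XOO/...] X move#4: (2,0):+1/OXX/XOO/X..*, (2,1):-1/OXX/XOO/.X., (2,2):-1/OXX/XOO/..X
[OXX/XOO/X..] end (terminal -1, O#5); searched ..X/XO./... to 6

O winning at [..X/XO./...]: False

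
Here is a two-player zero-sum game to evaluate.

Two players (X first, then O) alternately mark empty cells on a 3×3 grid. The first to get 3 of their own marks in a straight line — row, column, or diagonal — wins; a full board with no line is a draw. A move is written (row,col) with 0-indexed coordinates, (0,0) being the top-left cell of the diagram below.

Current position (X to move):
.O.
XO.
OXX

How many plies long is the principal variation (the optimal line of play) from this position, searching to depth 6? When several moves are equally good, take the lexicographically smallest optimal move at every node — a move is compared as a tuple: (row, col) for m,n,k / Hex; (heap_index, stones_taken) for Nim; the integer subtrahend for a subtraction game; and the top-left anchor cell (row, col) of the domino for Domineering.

[.O./XO./OXX] X move#1: (0,0):-1/XO./XO./OXX, (0,2):+0/.OX/XO./OXX*, (1,2):-1/.O./XOX/OXX
[.OX/XO./OXX] O move#2: (0,0):-1/OOX/XO./OXX, (1,2):+0/.OX/XOO/OXX*
[.OX/XOO/OXX] X move#3: (0,0):+0/XOX/XOO/OXX*
[XOX/XOO/OXX] end (terminal +0, O#4); searched .O./XO./OXX to 6

PV length from [.O./XO./OXX]: 3 plies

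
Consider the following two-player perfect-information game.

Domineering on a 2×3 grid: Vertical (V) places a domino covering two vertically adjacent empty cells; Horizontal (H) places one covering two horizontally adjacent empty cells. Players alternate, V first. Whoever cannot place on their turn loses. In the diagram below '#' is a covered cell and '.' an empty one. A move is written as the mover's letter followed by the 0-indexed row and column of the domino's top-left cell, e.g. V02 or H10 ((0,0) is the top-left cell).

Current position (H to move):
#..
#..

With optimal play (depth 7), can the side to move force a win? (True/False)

H winning at [#../#..]: True

p1 H@[#../#..]: H01[###/#..]+1* H11[#../###]+1
p2 V@[###/#..] terminal -1; root [#../#..] d7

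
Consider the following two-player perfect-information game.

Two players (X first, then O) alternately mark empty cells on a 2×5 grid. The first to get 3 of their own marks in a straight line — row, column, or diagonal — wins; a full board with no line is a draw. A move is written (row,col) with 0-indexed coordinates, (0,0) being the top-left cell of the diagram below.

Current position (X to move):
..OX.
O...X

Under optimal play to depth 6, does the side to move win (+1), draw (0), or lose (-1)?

value(..OX./O...X, X) = 0

[..OX./O...X] X move#1: (0,0):+0/X.OX./O...X*, (0,1):+0/.XOX./O...X, (0,4):+0/..OXX/O...X, (1,1):+0/..OX./OX..X, (1,2):+0/..OX./O.X.X, (1,3):+0/..OX./O..XX
[X.OX./O...X] O move#2: (0,1):+0/XOOX./O...X*, (0,4):+0/X.OXO/O...X, (1,1):+0/X.OX./OO..X, (1,2):+0/X.OX./O.O.X, (1,3):+0/X.OX./O..OX
[XOOX./O...X] X move#3: (0,4):+0/XOOXX/O...X*, (1,1):+0/XOOX./OX..X, (1,2):+0/XOOX./O.X.X, (1,3):+0/XOOX./O..XX
[XOOXX/O...X] O move#4: (1,1):+0/XOOXX/OO..X*, (1,2):+0/XOOXX/O.O.X, (1,3):+0/XOOXX/O..OX
[XOOXX/OO..X] X move#5: (1,2):+0/XOOXX/OOX.X*, (1,3):-1/XOOXX/OO.XX
[XOOXX/OOX.X] O move#6: (1,3):+0/XOOXX/OOXOX*
[XOOXX/OOXOX] end (terminal +0, X#7); searched ..OX./O...X to 6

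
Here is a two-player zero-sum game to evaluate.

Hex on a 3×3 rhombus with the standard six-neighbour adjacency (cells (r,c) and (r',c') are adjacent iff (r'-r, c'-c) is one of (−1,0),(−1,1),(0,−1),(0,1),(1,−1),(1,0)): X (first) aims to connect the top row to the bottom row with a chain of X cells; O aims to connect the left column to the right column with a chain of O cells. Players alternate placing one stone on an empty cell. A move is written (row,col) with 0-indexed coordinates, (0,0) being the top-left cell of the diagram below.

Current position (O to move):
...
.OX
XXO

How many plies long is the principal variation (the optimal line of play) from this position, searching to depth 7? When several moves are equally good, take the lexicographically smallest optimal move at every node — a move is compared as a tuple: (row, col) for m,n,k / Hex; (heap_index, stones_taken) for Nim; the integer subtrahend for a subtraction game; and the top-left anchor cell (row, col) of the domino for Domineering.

p1 O@[.../.OX/XXO]: (0,0)[O../.OX/XXO]-1* (0,1)[.O./.OX/XXO]-1 (0,2)[..O/.OX/XXO]-1 (1,0)[.../OOX/XXO]-1
p2 X@[O../.OX/XXO]: (0,1)[OX./.OX/XXO]+1* (0,2)[O.X/.OX/XXO]+1 (1,0)[O../XOX/XXO]+1
p3 O@[OX./.OX/XXO]: (0,2)[OXO/.OX/XXO]-1* (1,0)[OX./OOX/XXO]-1
p4 X@[OXO/.OX/XXO]: (1,0)[OXO/XOX/XXO]+1*
p5 O@[OXO/XOX/XXO] terminal -1; root [.../.OX/XXO] d7

PV length from [.../.OX/XXO]: 4 plies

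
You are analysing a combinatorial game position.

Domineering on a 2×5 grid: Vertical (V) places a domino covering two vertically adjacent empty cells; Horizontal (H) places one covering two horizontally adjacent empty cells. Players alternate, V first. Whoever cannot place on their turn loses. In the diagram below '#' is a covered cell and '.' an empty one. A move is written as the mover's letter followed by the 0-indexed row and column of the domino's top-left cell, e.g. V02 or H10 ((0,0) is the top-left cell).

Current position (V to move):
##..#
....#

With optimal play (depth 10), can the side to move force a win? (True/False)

[##..#/....#] V move#1: V02:+1/###.#/..#.#*, V03:-1/##.##/...##
[###.#/..#.#] H move#2: H10:-1/###.#/###.#*
[###.#/###.#] V move#3: V03:+1/#####/#####*
[#####/#####] end (terminal -1, H#4); searched ##..#/....# to 10

V winning at [##..#/....#]: True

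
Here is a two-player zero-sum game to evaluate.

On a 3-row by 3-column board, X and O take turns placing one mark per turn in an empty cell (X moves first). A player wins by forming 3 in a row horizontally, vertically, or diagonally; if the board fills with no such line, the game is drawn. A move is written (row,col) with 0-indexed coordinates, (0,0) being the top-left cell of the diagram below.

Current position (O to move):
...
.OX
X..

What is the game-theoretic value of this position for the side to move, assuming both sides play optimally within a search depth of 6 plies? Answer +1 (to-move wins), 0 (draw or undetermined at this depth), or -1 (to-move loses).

[.../.OX/X..] O move#1: (0,0):-1/O../.OX/X.., (0,1):+0/.O./.OX/X..*, (0,2):+0/..O/.OX/X.., (1,0):-1/.../OOX/X.., (2,1):+0/.../.OX/XO., (2,2):+0/.../.OX/X.O
[.O./.OX/X..] X move#2: (0,0):-1/XO./.OX/X.., (0,2):-1/.OX/.OX/X.., (1,0):-1/.O./XOX/X.., (2,1):+0/.O./.OX/XX.*, (2,2):-1/.O./.OX/X.X
[.O./.OX/XX.] O move#3: (0,0):-1/OO./.OX/XX., (0,2):-1/.OO/.OX/XX., (1,0):-1/.O./OOX/XX., (2,2):+0/.O./.OX/XXO*
[.O./.OX/XXO] X move#4: (0,0):+0/XO./.OX/XXO*, (0,2):-1/.OX/.OX/XXO, (1,0):-1/.O./XOX/XXO
[XO./.OX/XXO] O move#5: (0,2):-1/XOO/.OX/XXO, (1,0):+0/XO./OOX/XXO*
[XO./OOX/XXO] X move#6: (0,2):+0/XOX/OOX/XXO*
[XOX/OOX/XXO] end (terminal +0, O#7); searched .../.OX/X.. to 6

value(.../.OX/X.., O) = 0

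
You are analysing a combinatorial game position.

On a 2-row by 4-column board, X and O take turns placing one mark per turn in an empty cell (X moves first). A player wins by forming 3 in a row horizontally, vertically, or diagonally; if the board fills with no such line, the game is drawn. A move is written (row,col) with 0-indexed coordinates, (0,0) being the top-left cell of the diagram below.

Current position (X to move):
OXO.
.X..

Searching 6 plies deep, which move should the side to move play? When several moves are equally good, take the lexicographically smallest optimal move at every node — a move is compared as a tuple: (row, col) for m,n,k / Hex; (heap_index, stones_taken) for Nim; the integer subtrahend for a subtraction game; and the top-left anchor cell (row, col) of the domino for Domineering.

X's best at [OXO./.X..]: (1,2)

[OXO./.X..] X move#1: (0,3):+0/OXOX/.X.., (1,0):+0/OXO./XX.., (1,2):+1/OXO./.XX.*, (1,3):+0/OXO./.X.X
[OXO./.XX.] O move#2: (0,3):-1/OXOO/.XX.*, (1,0):-1/OXO./OXX., (1,3):-1/OXO./.XXO
[OXOO/.XX.] X move#3: (1,0):+1/OXOO/XXX.*, (1,3):+1/OXOO/.XXX
[OXOO/XXX.] end (terminal -1, O#4); searched OXO./.X.. to 6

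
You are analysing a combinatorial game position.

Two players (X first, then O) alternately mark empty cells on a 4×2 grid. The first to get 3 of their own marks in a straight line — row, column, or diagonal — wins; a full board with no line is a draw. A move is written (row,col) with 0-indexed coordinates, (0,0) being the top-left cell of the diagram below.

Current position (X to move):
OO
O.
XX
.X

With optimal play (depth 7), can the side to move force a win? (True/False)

X winning at [OO/O./XX/.X]: True

[OO/O./XX/.X] X move#1: (1,1):+1/OO/OX/XX/.X*, (3,0):+0/OO/O./XX/XX
[OO/OX/XX/.X] end (terminal -1, O#2); searched OO/O./XX/.X to 7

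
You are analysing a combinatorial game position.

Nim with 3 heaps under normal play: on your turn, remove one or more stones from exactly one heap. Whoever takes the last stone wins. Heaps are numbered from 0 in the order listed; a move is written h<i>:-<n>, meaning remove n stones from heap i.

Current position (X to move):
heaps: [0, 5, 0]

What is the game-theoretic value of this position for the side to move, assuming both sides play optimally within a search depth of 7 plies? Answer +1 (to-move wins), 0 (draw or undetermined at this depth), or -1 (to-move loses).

value((0,5,0), X) = +1

p1 X@[(0,5,0)]: h1:-1[(0,4,0)]-1 h1:-2[(0,3,0)]-1 h1:-3[(0,2,0)]-1 h1:-4[(0,1,0)]-1 h1:-5[(0,0,0)]+1*
p2 O@[(0,0,0)] terminal -1; root [(0,5,0)] d7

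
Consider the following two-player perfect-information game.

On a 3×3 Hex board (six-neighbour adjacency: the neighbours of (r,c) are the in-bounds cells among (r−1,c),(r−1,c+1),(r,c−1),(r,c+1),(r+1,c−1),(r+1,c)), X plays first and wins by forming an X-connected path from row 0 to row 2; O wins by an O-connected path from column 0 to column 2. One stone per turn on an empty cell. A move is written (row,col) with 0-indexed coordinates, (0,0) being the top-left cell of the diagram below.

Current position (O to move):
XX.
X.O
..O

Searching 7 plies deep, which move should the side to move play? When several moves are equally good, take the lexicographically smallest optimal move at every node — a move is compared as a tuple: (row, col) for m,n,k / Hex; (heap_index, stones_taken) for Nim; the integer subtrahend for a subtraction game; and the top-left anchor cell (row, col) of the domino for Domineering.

[XX./X.O/..O] O move#1: (0,2):-1/XXO/X.O/..O, (1,1):-1/XX./XOO/..O, (2,0):+1/XX./X.O/O.O*, (2,1):-1/XX./X.O/.OO
[XX./X.O/O.O] X move#2: (0,2):-1/XXX/X.O/O.O*, (1,1):-1/XX./XXO/O.O, (2,1):-1/XX./X.O/OXO
[XXX/X.O/O.O] O move#3: (1,1):+1/XXX/XOO/O.O*, (2,1):+1/XXX/X.O/OOO
[XXX/XOO/O.O] end (terminal -1, X#4); searched XX./X.O/..O to 7

O's best at [XX./X.O/..O]: (2,0)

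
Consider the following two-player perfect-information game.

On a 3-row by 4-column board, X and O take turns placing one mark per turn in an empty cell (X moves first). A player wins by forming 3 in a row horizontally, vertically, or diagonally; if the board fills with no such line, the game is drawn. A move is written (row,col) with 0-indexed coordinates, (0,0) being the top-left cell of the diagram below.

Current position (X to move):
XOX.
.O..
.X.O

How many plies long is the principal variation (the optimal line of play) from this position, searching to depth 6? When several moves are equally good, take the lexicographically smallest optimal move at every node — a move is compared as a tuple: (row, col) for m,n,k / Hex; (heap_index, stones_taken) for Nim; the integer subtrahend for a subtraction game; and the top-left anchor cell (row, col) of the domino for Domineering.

PV length from [XOX./.O../.X.O]: 3 plies

[XOX./.O../.X.O] X move#1: (0,3):-1/XOXX/.O../.X.O, (1,0):-1/XOX./XO../.X.O, (1,2):+1/XOX./.OX./.X.O*, (1,3):-1/XOX./.O.X/.X.O, (2,0):-1/XOX./.O../XX.O, (2,2):-1/XOX./.O../.XXO
[XOX./.OX./.X.O] O move#2: (0,3):-1/XOXO/.OX./.X.O*, (1,0):-1/XOX./OOX./.X.O, (1,3):-1/XOX./.OXO/.X.O, (2,0):-1/XOX./.OX./OX.O, (2,2):-1/XOX./.OX./.XOO
[XOXO/.OX./.X.O] X move#3: (1,0):-1/XOXO/XOX./.X.O, (1,3):+0/XOXO/.OXX/.X.O, (2,0):-1/XOXO/.OX./XX.O, (2,2):+1/XOXO/.OX./.XXO*
[XOXO/.OX./.XXO] end (terminal -1, O#4); searched XOX./.O../.X.O to 6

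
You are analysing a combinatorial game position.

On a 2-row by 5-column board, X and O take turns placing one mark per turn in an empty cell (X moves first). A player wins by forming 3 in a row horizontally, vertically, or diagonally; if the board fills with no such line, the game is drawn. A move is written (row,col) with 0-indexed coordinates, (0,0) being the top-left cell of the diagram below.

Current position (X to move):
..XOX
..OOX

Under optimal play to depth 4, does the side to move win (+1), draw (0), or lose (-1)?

value(..XOX/..OOX, X) = 0

[..XOX/..OOX] X move#1: (0,0):-1/X.XOX/..OOX, (0,1):-1/.XXOX/..OOX, (1,0):-1/..XOX/X.OOX, (1,1):+0/..XOX/.XOOX*
[..XOX/.XOOX] O move#2: (0,0):+0/O.XOX/.XOOX*, (0,1):+0/.OXOX/.XOOX, (1,0):+0/..XOX/OXOOX
[O.XOX/.XOOX] X move#3: (0,1):+0/OXXOX/.XOOX*, (1,0):+0/O.XOX/XXOOX
[OXXOX/.XOOX] O move#4: (1,0):+0/OXXOX/OXOOX*
[OXXOX/OXOOX] end (terminal +0, X#5); searched ..XOX/..OOX to 4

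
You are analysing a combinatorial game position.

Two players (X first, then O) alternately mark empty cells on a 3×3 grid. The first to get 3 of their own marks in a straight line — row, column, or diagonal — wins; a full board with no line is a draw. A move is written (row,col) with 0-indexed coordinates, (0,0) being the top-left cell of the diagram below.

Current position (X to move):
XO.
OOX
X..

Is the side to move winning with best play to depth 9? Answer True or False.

X winning at [XO./OOX/X..]: False

[XO./OOX/X..] X move#1: (0,2):-1/XOX/OOX/X.., (2,1):+0/XO./OOX/XX.*, (2,2):-1/XO./OOX/X.X
[XO./OOX/XX.] O move#2: (0,2):-1/XOO/OOX/XX., (2,2):+0/XO./OOX/XXO*
[XO./OOX/XXO] X move#3: (0,2):+0/XOX/OOX/XXO*
[XOX/OOX/XXO] end (terminal +0, O#4); searched XO./OOX/X.. to 9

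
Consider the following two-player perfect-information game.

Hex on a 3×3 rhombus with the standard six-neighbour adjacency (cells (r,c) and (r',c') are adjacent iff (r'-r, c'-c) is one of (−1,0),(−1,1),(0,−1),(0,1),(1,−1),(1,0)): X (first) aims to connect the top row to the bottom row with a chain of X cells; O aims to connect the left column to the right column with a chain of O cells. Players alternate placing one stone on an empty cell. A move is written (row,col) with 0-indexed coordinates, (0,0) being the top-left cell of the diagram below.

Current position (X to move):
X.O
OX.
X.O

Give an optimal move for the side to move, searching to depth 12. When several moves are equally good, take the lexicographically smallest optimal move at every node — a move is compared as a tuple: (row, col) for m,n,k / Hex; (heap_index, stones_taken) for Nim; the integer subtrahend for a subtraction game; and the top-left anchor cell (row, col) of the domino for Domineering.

X's best at [X.O/OX./X.O]: (0,1)

[X.O/OX./X.O] X move#1: (0,1):+1/XXO/OX./X.O*, (1,2):-1/X.O/OXX/X.O, (2,1):-1/X.O/OX./XXO
[XXO/OX./X.O] end (terminal -1, O#2); searched X.O/OX./X.O to 12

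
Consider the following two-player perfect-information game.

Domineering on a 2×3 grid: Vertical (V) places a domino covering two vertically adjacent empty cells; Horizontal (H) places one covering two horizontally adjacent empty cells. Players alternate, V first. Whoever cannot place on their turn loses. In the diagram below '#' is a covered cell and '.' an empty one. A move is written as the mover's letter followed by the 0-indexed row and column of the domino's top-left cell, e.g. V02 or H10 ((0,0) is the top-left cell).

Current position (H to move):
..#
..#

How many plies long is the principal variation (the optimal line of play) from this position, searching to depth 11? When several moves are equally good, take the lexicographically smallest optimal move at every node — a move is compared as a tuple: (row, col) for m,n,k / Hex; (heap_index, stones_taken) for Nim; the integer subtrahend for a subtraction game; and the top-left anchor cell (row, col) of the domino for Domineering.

PV length from [..#/..#]: 1 ply

[..#/..#] H move#1: H00:+1/###/..#*, H10:+1/..#/###
[###/..#] end (terminal -1, V#2); searched ..#/..# to 11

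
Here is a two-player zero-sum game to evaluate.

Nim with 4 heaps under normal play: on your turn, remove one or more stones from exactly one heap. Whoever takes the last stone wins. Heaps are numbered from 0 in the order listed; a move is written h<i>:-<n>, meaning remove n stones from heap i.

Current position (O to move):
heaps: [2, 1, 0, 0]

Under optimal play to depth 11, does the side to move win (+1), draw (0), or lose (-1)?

value((2,1,0,0), O) = +1

p1 O@[(2,1,0,0)]: h0:-1[(1,1,0,0)]+1* h0:-2[(0,1,0,0)]-1 h1:-1[(2,0,0,0)]-1
p2 X@[(1,1,0,0)]: h0:-1[(0,1,0,0)]-1* h1:-1[(1,0,0,0)]-1
p3 O@[(0,1,0,0)]: h1:-1[(0,0,0,0)]+1*
p4 X@[(0,0,0,0)] terminal -1; root [(2,1,0,0)] d11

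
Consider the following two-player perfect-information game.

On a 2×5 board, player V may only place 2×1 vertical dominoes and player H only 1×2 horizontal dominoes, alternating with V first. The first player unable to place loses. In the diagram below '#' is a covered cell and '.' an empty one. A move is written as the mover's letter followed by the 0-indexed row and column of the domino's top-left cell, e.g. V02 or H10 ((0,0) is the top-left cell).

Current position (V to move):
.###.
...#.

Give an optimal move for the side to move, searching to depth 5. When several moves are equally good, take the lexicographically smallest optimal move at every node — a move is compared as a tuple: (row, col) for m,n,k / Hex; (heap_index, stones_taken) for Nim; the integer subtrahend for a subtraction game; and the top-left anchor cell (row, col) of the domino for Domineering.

p1 V@[.###./...#.]: V00[####./#..#.]+1* V04[.####/...##]-1
p2 H@[####./#..#.]: H11[####./####.]-1*
p3 V@[####./####.]: V04[#####/#####]+1*
p4 H@[#####/#####] terminal -1; root [.###./...#.] d5

V's best at [.###./...#.]: V00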